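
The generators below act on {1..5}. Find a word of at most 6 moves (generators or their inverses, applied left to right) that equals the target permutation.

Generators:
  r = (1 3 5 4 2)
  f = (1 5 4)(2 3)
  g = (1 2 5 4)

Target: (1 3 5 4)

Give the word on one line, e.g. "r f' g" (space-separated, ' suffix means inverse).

  after g: (1 2 5 4)
  after r: (2 4 3 5)
  after f': (1 4 2 5 3)
  after f': (1 5 2)(3 4)
  after r': (1 3 5 4)

g r f' f' r'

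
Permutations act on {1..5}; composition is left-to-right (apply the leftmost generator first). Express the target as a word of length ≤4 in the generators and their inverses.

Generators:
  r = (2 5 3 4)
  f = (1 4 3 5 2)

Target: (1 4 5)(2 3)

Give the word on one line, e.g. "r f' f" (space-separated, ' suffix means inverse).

  after r': (2 4 3 5)
  after r': (2 3)(4 5)
  after f': (1 2 4 3 5)
  after r': (1 4 5)(2 3)

r' r' f' r'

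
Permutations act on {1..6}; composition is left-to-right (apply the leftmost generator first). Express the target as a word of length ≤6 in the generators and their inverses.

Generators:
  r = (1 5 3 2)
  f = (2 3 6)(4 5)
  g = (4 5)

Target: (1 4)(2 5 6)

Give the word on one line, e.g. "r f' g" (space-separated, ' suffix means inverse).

f g' r f r'

  after f: (2 3 6)(4 5)
  after g': (2 3 6)
  after r: (1 5 3 6)
  after f: (1 4 5 6)(2 3)
  after r': (1 4)(2 5 6)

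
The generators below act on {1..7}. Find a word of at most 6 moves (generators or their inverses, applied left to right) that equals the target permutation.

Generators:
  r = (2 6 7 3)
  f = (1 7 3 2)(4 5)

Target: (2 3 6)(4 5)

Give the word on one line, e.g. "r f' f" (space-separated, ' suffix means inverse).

  after f: (1 7 3 2)(4 5)
  after r: (1 3 6 7 2)(4 5)
  after f: (1 2 7)(3 6)
  after f: (2 3 6)(4 5)

f r f f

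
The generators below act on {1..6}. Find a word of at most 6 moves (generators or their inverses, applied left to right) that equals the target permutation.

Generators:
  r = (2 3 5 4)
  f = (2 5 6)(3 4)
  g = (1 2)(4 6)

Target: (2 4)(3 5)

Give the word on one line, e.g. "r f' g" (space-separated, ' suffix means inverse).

r f' f' f'

  after r: (2 3 5 4)
  after f': (2 4 6 5 3)
  after f': (2 3 6)(4 5)
  after f': (2 4)(3 5)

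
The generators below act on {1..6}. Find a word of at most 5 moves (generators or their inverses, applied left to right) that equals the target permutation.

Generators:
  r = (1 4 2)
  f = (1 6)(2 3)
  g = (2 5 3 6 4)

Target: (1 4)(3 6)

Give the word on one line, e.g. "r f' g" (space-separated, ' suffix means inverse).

  after g: (2 5 3 6 4)
  after f': (1 6 4 3)(2 5)
  after g: (1 4 6 2 3)
  after f: (1 4)(3 6)

g f' g f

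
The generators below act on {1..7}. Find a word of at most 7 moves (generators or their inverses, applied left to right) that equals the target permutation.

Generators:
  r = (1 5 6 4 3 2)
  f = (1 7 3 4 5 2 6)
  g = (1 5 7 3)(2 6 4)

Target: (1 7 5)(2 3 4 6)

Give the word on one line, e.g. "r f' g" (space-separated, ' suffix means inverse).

r' g' f g' f

  after r': (1 2 3 4 6 5)
  after g': (1 4 2 7 5 3 6)
  after f: (1 5 4 6 7 2 3)
  after g': (2 7 4)(5 6)
  after f: (1 7 5)(2 3 4 6)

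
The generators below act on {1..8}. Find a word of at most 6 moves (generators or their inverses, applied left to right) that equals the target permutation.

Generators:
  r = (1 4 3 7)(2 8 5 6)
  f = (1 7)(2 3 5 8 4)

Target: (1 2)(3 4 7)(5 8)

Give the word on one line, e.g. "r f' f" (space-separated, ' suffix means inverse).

  after r: (1 4 3 7)(2 8 5 6)
  after f': (1 8 3)(2 5 6 4)
  after f': (1 5 6 8 2 3 7)
  after r': (1 8 6 2 4)
  after r': (1 2)(3 4 7)(5 8)

r f' f' r' r'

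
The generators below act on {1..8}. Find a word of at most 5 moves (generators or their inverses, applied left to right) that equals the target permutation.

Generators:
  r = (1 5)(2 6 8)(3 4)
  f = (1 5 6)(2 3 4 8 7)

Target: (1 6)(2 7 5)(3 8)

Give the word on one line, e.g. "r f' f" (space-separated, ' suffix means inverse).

f r f f

  after f: (1 5 6)(2 3 4 8 7)
  after r: (2 4)(5 8 7 6)
  after f: (1 5 7)(2 8)(3 4)
  after f: (1 6)(2 7 5)(3 8)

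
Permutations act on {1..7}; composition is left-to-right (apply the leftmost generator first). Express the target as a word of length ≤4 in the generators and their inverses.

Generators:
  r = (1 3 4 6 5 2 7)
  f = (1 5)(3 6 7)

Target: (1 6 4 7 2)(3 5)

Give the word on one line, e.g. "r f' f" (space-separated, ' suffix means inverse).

  after r': (1 7 2 5 6 4 3)
  after f': (1 6 4 7 2)(3 5)

r' f'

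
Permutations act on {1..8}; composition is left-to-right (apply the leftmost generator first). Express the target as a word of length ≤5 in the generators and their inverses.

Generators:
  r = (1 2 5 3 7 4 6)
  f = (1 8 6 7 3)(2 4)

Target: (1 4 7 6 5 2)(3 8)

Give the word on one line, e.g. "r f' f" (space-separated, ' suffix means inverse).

  after f: (1 8 6 7 3)(2 4)
  after f: (1 6 3 8 7)
  after r': (1 4 7 6 5 2)(3 8)

f f r'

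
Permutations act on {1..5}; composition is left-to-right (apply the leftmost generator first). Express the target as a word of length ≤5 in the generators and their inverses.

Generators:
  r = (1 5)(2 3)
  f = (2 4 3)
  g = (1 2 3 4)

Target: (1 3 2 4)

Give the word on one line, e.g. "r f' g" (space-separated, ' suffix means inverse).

g f f

  after g: (1 2 3 4)
  after f: (1 4)
  after f: (1 3 2 4)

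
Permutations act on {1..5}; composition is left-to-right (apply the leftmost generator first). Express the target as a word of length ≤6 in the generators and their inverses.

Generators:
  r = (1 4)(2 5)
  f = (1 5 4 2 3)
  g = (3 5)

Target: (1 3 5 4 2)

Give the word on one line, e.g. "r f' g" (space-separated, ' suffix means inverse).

  after f': (1 3 2 4 5)
  after r: (1 3 5 4 2)
  after g': (1 5 4 2)
  after g': (1 3 5 4 2)

f' r g' g'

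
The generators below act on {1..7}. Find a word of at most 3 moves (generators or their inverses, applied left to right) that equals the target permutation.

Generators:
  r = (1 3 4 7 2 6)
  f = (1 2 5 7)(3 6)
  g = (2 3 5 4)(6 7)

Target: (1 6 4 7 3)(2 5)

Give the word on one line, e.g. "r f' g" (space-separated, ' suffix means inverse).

f r

  after f: (1 2 5 7)(3 6)
  after r: (1 6 4 7 3)(2 5)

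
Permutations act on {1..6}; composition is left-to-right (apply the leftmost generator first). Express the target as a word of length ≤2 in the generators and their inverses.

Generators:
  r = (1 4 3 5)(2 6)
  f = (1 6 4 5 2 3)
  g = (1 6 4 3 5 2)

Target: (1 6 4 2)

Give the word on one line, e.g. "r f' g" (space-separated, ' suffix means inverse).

  after g': (1 2 5 3 4 6)
  after r: (1 6 4 2)

g' r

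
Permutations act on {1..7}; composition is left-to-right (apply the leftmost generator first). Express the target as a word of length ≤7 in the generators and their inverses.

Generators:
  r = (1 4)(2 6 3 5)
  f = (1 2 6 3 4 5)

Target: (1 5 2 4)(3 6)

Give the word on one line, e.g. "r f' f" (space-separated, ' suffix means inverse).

  after r: (1 4)(2 6 3 5)
  after f': (1 3 4 5)
  after r': (1 6 2 5 4 3)
  after f: (1 3 2)
  after r: (1 5 2 4)(3 6)

r f' r' f r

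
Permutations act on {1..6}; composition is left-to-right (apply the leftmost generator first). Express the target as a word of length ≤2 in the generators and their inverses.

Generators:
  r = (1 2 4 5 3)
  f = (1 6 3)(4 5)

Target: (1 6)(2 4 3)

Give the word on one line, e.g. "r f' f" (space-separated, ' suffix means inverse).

  after f: (1 6 3)(4 5)
  after r: (1 6)(2 4 3)

f r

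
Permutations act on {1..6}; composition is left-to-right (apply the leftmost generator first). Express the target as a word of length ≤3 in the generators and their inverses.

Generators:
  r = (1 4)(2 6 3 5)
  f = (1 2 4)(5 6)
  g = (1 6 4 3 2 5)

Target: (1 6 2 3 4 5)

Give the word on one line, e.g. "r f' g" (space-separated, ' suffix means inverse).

  after f: (1 2 4)(5 6)
  after g: (1 5 4 6)(2 3)
  after f: (1 6 2 3 4 5)

f g f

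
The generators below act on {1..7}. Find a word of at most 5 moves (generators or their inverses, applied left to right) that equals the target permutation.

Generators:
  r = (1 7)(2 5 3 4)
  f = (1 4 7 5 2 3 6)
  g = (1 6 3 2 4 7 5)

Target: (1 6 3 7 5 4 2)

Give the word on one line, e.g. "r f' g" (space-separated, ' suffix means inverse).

f g r g

  after f: (1 4 7 5 2 3 6)
  after g: (1 7)(4 5)
  after r: (2 5)(3 4)
  after g: (1 6 3 7 5 4 2)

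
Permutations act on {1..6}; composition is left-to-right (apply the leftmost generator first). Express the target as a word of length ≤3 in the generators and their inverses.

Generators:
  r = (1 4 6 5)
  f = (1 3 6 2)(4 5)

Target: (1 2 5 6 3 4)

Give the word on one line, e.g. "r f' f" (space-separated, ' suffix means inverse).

f' r

  after f': (1 2 6 3)(4 5)
  after r: (1 2 5 6 3 4)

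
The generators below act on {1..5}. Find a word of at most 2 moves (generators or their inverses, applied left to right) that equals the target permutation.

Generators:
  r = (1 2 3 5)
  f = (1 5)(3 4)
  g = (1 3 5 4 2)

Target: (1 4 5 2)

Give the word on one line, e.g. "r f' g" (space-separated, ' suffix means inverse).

  after r: (1 2 3 5)
  after g': (1 4 5 2)

r g'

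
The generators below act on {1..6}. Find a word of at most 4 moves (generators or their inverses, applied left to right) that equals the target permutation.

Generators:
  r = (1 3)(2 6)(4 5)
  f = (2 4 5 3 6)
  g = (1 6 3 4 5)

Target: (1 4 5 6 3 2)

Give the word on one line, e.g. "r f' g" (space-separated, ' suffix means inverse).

f r' g

  after f: (2 4 5 3 6)
  after r': (1 3 2 5)
  after g: (1 4 5 6 3 2)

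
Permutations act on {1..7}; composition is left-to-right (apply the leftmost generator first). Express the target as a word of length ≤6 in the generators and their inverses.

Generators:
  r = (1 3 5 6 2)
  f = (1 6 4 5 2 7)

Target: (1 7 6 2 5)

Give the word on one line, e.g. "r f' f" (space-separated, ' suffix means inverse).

  after f: (1 6 4 5 2 7)
  after r: (1 2 7 3 5)(4 6)
  after f: (1 7 3 2)(5 6)
  after r: (1 7 5 2 3)
  after r: (1 7 6 2 5)

f r f r r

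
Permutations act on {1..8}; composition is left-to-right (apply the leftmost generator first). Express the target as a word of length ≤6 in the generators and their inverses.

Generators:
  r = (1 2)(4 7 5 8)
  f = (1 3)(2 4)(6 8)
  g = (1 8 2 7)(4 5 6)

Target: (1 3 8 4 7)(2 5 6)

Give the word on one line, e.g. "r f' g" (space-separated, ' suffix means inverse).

  after f: (1 3)(2 4)(6 8)
  after g: (1 3 8 4 7)(2 5 6)
  after f': (2 5 8)(3 6 4 7)
  after f': (1 3 8 4 7)(2 5 6)

f g f' f'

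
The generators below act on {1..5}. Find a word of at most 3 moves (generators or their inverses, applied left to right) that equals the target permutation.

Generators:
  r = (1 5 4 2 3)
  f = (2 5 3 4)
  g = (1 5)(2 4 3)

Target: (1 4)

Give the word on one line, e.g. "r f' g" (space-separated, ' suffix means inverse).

g r

  after g: (1 5)(2 4 3)
  after r: (1 4)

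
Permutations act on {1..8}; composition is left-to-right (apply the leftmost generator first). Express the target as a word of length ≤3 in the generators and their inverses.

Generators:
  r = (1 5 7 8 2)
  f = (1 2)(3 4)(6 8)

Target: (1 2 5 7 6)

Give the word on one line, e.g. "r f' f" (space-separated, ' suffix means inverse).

f r f'

  after f: (1 2)(3 4)(6 8)
  after r: (2 5 7 8 6)(3 4)
  after f': (1 2 5 7 6)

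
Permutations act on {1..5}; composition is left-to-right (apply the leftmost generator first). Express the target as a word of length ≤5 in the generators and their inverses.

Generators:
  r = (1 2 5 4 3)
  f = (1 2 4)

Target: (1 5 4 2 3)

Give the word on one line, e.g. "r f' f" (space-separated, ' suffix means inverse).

  after r': (1 3 4 5 2)
  after f: (1 3)(4 5)
  after r': (1 4 2)
  after f': (1 2 4)
  after r: (1 5 4 2 3)

r' f r' f' r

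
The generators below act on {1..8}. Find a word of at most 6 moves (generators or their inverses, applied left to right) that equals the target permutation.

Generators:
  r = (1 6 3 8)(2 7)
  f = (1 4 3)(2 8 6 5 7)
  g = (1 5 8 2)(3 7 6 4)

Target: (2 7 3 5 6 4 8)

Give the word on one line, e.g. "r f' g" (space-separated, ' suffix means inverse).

g' f f r f

  after g': (1 2 8 5)(3 4 6 7)
  after f: (1 8 7)(2 6)(4 5)
  after f: (1 6 8 2 5 3)(4 7)
  after r: (1 3 6)(2 5 8 7 4)
  after f: (2 7 3 5 6 4 8)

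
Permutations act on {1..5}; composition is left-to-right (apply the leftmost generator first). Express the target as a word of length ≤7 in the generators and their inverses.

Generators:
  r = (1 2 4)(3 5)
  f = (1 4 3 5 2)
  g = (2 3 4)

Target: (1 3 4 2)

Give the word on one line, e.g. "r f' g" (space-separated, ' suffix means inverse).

  after r: (1 2 4)(3 5)
  after r: (1 4 2)
  after g: (1 2)(3 4)
  after r: (1 4 5 3)
  after f: (1 3 4 2)

r r g r f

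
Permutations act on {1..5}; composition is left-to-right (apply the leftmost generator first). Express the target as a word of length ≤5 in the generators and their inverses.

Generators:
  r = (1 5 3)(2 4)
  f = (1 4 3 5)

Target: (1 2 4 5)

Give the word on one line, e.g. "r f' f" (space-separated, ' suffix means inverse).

  after r': (1 3 5)(2 4)
  after f': (1 4 2)
  after r: (1 2 5 3)
  after f: (1 2)(3 4)
  after f: (1 2 4 5)

r' f' r f f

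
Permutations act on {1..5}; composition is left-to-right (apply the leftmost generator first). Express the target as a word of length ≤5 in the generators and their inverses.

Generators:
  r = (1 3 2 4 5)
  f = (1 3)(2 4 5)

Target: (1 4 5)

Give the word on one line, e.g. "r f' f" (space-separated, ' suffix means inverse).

r' f' f' r

  after r': (1 5 4 2 3)
  after f': (1 4 5 2)
  after f': (1 2 3)
  after r: (1 4 5)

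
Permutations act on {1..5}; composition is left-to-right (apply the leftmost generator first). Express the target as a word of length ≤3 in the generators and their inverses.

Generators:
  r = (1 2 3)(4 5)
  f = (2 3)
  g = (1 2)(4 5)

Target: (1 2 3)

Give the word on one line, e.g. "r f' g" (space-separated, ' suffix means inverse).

  after r': (1 3 2)(4 5)
  after r': (1 2 3)

r' r'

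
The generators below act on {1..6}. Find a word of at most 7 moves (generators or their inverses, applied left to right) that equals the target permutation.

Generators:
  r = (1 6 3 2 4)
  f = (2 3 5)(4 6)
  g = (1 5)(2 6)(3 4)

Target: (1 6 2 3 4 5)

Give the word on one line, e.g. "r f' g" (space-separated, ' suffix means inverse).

  after g': (1 5)(2 6)(3 4)
  after r: (1 5 6 4 2 3)
  after f: (1 2 5 4 3)
  after f: (1 3)(4 5 6)
  after r': (1 6 2 3 4 5)

g' r f f r'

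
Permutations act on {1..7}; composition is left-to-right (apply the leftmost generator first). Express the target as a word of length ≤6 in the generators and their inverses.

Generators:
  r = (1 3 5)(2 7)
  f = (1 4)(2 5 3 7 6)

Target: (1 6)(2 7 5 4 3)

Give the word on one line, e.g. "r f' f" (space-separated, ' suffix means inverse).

  after r: (1 3 5)(2 7)
  after f': (1 5 4)(2 3)(6 7)
  after f': (1 2 5)(3 6)
  after f': (1 6 5 4)(3 7)
  after r: (1 6)(2 7 5 4 3)

r f' f' f' r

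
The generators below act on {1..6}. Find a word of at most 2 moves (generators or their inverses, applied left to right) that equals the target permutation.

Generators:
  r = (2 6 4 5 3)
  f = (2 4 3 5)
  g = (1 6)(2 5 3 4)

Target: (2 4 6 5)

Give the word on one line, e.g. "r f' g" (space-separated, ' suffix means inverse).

r' f'

  after r': (2 3 5 4 6)
  after f': (2 4 6 5)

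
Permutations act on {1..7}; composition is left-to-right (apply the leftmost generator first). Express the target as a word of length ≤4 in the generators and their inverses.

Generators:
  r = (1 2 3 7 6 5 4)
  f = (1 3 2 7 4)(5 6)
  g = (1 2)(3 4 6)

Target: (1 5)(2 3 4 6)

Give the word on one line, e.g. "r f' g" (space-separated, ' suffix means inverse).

  after r': (1 4 5 6 7 3 2)
  after g: (1 6 7 4 5 3)
  after f': (1 5)(2 3 4 6)

r' g f'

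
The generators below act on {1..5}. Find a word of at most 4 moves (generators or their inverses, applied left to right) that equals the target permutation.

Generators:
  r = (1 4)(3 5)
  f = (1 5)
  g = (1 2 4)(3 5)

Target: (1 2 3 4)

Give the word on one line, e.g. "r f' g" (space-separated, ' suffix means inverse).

g' f' g'

  after g': (1 4 2)(3 5)
  after f': (1 4 2 5 3)
  after g': (1 2 3 4)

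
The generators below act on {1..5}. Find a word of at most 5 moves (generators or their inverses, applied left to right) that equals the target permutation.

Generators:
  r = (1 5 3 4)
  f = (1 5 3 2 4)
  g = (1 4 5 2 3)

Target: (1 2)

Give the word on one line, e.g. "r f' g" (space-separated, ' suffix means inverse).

  after r: (1 5 3 4)
  after r: (1 3)(4 5)
  after f: (1 2 4 3 5)
  after r: (1 2)

r r f r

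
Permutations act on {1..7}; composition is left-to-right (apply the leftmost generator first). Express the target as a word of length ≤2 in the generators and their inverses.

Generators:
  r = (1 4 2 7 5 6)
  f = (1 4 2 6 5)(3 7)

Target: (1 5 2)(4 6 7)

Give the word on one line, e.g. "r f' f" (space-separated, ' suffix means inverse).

r' r'

  after r': (1 6 5 7 2 4)
  after r': (1 5 2)(4 6 7)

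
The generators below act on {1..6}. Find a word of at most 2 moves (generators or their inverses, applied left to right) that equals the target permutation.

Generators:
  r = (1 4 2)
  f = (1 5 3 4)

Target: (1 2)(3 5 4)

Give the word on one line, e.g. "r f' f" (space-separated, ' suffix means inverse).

  after f': (1 4 3 5)
  after r: (1 2)(3 5 4)

f' r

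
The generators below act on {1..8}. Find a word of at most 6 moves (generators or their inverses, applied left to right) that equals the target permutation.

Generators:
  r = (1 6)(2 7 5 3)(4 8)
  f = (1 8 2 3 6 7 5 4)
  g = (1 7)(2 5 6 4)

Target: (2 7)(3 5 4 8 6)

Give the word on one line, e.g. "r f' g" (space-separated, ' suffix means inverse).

  after r': (1 6)(2 3 5 7)(4 8)
  after g': (1 5)(2 3)(4 8 6 7)
  after f: (1 4 2 6 5 8 7)
  after g': (1 6 2 5 8)
  after r': (2 7)(3 5 4 8 6)

r' g' f g' r'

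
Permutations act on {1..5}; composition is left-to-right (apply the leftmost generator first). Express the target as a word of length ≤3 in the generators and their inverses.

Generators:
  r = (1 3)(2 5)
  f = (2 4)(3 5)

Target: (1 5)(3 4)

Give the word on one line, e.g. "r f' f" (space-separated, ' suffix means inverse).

  after f: (2 4)(3 5)
  after r': (1 3 2 4 5)
  after f: (1 5)(3 4)

f r' f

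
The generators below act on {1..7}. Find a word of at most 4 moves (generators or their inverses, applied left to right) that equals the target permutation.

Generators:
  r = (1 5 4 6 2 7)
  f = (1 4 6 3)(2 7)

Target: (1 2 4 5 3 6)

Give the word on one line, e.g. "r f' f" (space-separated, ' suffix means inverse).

r' f'

  after r': (1 7 2 6 4 5)
  after f': (1 2 4 5 3 6)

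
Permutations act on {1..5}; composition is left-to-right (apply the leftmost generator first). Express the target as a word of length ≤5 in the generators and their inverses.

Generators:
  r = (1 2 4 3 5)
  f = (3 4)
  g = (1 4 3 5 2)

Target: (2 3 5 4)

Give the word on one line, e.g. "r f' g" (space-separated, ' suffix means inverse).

f g' r'

  after f: (3 4)
  after g': (1 2 5 3)
  after r': (2 3 5 4)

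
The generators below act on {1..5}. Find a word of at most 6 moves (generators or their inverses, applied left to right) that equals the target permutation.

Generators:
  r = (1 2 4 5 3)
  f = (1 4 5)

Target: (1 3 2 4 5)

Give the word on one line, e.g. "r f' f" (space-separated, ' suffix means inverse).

f' r' f r f'

  after f': (1 5 4)
  after r': (1 4 3 5 2)
  after f: (1 5 2 4 3)
  after r: (1 3 2 5 4)
  after f': (1 3 2 4 5)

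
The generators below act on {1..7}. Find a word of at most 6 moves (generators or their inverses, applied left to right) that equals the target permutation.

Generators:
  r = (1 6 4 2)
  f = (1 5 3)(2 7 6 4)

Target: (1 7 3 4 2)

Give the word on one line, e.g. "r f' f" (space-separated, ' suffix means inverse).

  after r: (1 6 4 2)
  after f: (1 4 7 6 2 5 3)
  after r': (1 6 4 7)(2 5 3)
  after f': (1 7 3 4 2)

r f r' f'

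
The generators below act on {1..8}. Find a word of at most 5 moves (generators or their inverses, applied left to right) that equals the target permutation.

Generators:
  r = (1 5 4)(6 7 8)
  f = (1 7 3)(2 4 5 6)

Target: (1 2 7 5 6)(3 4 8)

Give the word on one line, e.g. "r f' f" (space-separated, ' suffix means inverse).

  after f: (1 7 3)(2 4 5 6)
  after r: (1 8 6 2)(3 5 7)
  after r: (1 6 2 5 8 7 3 4)
  after f: (1 2 6 4 7)(3 5 8)
  after r: (1 2 7 5 6)(3 4 8)

f r r f r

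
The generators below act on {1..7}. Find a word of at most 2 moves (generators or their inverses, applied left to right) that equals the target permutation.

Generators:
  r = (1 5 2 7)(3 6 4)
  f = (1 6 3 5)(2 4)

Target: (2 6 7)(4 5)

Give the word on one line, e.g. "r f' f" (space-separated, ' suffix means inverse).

  after f': (1 5 3 6)(2 4)
  after r': (2 6 7)(4 5)

f' r'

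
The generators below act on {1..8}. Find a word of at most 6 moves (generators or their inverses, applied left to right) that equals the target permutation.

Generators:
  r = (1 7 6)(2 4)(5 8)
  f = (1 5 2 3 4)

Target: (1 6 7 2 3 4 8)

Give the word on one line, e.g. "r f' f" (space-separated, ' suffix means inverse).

  after r': (1 6 7)(2 4)(5 8)
  after f': (1 6 7 4 5 8)(2 3)
  after r: (2 3 4 8 7)
  after r: (1 7 4 5 8 6)(2 3)
  after r: (1 6 7 2 3 4 8)

r' f' r r r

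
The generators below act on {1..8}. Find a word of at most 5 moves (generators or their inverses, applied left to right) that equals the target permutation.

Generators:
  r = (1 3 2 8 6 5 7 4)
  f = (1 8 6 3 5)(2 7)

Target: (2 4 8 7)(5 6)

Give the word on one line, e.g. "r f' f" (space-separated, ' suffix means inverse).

r f' r' f'

  after r: (1 3 2 8 6 5 7 4)
  after f': (1 6 3 7 4 5 2)
  after r': (1 8 2 4 6)(3 5)
  after f': (2 4 8 7)(5 6)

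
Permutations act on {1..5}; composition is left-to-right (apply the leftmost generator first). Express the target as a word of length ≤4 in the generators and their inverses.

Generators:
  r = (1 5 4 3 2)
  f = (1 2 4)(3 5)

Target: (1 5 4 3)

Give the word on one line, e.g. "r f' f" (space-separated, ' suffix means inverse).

r r f r

  after r: (1 5 4 3 2)
  after r: (1 4 2 5 3)
  after f: (2 3)
  after r: (1 5 4 3)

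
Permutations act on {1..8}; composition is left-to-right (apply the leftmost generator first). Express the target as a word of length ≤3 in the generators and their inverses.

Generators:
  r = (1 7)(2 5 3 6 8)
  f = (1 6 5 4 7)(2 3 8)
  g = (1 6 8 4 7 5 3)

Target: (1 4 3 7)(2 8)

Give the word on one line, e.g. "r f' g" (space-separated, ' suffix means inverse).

  after r: (1 7)(2 5 3 6 8)
  after f': (1 4 5 2 6 3)
  after r: (1 4 3 7)(2 8)

r f' r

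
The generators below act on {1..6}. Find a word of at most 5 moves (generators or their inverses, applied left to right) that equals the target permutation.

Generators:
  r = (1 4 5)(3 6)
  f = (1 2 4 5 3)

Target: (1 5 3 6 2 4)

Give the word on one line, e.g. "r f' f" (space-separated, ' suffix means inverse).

r' f f r r

  after r': (1 5 4)(3 6)
  after f: (1 3 6)(2 4)
  after f: (2 5 3 6)
  after r: (1 4 5 6 2)
  after r: (1 5 3 6 2 4)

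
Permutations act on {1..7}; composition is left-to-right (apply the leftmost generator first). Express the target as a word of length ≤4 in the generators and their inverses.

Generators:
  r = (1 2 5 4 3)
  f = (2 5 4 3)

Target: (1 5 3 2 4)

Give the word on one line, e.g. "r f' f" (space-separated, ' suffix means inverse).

  after r': (1 3 4 5 2)
  after r': (1 4 2 3 5)
  after r': (1 5 3 2 4)

r' r' r'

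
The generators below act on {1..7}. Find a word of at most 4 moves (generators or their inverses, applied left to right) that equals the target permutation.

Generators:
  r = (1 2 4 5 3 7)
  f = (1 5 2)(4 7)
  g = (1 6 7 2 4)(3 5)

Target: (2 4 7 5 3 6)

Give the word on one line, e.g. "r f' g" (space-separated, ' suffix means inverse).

r g' r

  after r: (1 2 4 5 3 7)
  after g': (1 7 4 3 6)
  after r: (2 4 7 5 3 6)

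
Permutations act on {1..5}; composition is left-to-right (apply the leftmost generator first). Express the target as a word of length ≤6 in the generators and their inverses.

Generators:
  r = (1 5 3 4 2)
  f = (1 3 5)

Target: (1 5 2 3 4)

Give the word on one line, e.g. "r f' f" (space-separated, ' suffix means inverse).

  after f': (1 5 3)
  after r': (2 4 3)
  after f': (1 5 3 2 4)
  after f': (1 3 2 4 5)
  after r': (1 5 2 3 4)

f' r' f' f' r'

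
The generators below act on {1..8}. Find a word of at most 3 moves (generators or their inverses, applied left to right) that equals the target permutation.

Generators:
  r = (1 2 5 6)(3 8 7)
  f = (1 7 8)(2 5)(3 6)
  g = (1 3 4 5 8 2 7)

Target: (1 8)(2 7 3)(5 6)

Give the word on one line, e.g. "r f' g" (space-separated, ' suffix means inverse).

  after r': (1 6 5 2)(3 7 8)
  after f': (1 3)(2 8 6)
  after r: (1 8)(2 7 3)(5 6)

r' f' r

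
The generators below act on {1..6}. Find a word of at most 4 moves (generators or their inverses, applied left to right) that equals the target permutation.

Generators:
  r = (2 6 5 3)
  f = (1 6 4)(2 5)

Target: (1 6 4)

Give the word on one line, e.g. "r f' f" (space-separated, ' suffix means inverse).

f' f'

  after f': (1 4 6)(2 5)
  after f': (1 6 4)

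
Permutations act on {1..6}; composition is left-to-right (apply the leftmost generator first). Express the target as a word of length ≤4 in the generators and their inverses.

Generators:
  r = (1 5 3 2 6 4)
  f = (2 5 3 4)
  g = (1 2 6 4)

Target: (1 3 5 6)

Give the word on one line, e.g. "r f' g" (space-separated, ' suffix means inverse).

  after g': (1 4 6 2)
  after f': (1 3 5 2)(4 6)
  after g: (1 3 5 6)

g' f' g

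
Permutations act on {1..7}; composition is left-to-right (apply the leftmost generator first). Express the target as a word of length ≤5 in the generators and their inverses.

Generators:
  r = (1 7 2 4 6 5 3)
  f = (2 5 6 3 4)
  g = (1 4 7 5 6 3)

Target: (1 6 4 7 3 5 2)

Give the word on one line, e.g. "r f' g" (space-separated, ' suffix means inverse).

r' g' f' g

  after r': (1 3 5 6 4 2 7)
  after g': (1 6)(2 4)(3 7)
  after f': (1 5 2 3 7 6)
  after g: (1 6 4 7 3 5 2)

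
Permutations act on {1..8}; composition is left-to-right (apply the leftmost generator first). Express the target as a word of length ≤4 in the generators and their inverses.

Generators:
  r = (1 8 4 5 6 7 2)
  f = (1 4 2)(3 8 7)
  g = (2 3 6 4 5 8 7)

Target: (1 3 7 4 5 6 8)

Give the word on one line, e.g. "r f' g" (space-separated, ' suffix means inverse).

  after r: (1 8 4 5 6 7 2)
  after f': (1 3 7 4 5 6 8)

r f'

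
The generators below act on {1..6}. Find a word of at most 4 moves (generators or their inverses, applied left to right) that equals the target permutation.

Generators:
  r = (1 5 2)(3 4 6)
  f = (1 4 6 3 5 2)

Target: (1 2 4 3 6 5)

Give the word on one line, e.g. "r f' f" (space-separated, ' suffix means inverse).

f' f' r' f'

  after f': (1 2 5 3 6 4)
  after f': (1 5 6)(2 3 4)
  after r': (2 6)(4 5)
  after f': (1 2 4 3 6 5)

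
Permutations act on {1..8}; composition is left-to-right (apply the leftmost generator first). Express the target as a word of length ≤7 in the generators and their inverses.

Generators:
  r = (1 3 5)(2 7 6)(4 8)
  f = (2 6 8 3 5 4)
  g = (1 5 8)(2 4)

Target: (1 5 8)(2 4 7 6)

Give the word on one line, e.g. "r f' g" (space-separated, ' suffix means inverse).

r' f' r' f' g

  after r': (1 5 3)(2 6 7)(4 8)
  after f': (1 3)(4 6 7)(5 8)
  after r': (2 6)(3 5 4 7 8)
  after f': (4 7 6)
  after g: (1 5 8)(2 4 7 6)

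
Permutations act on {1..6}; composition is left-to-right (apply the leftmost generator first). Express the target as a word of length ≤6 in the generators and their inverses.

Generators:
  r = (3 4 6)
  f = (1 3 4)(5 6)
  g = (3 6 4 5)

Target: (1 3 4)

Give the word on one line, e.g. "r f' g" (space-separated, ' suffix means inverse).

  after g': (3 5 4 6)
  after f': (1 4 5 3 6)
  after g: (1 5 6)(3 4)
  after f': (1 6 4)
  after r: (1 3 4)

g' f' g f' r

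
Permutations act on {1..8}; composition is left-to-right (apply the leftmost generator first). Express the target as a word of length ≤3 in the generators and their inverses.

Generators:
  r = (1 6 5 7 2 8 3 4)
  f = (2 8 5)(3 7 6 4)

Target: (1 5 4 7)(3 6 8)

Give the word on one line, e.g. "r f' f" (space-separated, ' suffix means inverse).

  after f': (2 5 8)(3 4 6 7)
  after r: (1 6 2 7 4 5 3)
  after r: (1 5 4 7)(3 6 8)

f' r r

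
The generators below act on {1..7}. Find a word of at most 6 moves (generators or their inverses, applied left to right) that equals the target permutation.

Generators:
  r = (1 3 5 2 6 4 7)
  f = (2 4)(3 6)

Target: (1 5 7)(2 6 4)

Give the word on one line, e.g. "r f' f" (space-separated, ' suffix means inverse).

f' r' r' f' r'

  after f': (2 4)(3 6)
  after r': (1 7 4 5 3 2 6)
  after r': (1 4 3 5)(6 7)
  after f': (1 2 4 6 7 3 5)
  after r': (1 5 7)(2 6 4)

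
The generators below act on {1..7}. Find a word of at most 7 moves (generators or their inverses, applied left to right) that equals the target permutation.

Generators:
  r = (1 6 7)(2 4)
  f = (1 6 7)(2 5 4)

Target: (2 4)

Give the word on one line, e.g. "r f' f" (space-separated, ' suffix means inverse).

  after f: (1 6 7)(2 5 4)
  after f: (1 7 6)(2 4 5)
  after r': (1 6 7)(4 5)
  after f: (1 7 6)(2 5)
  after f: (2 4)

f f r' f f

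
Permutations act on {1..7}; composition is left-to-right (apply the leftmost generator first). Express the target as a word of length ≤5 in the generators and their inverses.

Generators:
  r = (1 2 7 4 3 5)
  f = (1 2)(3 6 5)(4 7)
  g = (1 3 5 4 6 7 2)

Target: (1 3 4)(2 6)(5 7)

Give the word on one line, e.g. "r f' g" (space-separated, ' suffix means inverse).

  after r: (1 2 7 4 3 5)
  after g: (3 4 5)(6 7)
  after r: (1 2 7 6 4)
  after f': (2 4)(3 5 6 7)
  after g: (1 3 4)(2 6)(5 7)

r g r f' g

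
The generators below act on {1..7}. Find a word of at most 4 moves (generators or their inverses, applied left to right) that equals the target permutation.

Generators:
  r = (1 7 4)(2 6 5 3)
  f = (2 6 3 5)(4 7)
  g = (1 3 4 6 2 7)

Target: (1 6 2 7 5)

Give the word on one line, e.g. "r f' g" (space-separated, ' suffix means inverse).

r g' f

  after r: (1 7 4)(2 6 5 3)
  after g': (1 2 4 7 3 6 5)
  after f: (1 6 2 7 5)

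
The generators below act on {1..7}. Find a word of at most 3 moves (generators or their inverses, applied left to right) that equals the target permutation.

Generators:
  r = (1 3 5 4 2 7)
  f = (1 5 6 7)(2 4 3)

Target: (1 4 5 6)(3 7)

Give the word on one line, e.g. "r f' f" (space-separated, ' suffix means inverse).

f r

  after f: (1 5 6 7)(2 4 3)
  after r: (1 4 5 6)(3 7)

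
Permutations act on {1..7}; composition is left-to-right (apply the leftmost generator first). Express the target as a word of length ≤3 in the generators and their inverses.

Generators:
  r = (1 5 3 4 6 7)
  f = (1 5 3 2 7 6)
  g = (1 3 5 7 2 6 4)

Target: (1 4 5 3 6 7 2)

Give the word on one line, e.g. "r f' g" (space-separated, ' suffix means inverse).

r f' g'

  after r: (1 5 3 4 6 7)
  after f': (2 3 4 7 6)
  after g': (1 4 5 3 6 7 2)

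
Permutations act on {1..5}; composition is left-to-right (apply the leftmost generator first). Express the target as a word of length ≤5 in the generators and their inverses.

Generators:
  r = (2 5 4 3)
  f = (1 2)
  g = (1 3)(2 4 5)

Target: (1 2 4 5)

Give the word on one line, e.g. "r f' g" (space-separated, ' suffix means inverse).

f' r f r g'

  after f': (1 2)
  after r: (1 5 4 3 2)
  after f: (1 5 4 3)
  after r: (1 4 2 5 3)
  after g': (1 2 4 5)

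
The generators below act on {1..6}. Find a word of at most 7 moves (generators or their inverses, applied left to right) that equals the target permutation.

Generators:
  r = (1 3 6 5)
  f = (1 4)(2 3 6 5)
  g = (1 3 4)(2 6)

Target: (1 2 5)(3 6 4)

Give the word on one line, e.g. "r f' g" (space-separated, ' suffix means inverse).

  after r': (1 5 6 3)
  after g': (1 5 2 6)(3 4)
  after g': (1 5 6 4)
  after f': (1 6)(2 5 3)
  after g': (1 2 5)(3 6 4)

r' g' g' f' g'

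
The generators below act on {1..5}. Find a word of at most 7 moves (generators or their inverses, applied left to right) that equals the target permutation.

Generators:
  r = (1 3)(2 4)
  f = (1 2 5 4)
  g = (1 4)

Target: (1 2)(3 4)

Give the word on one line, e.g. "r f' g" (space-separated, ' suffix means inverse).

g' r r r g'

  after g': (1 4)
  after r: (1 2 4 3)
  after r: (1 4)
  after r: (1 2 4 3)
  after g': (1 2)(3 4)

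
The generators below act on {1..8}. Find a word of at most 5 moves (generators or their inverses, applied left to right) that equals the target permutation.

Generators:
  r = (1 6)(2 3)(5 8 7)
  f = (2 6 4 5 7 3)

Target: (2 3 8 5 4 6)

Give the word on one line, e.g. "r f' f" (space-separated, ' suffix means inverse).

  after f': (2 3 7 5 4 6)
  after r: (1 6 3 5 4)(7 8)
  after r: (2 3 8 5 4 6)

f' r r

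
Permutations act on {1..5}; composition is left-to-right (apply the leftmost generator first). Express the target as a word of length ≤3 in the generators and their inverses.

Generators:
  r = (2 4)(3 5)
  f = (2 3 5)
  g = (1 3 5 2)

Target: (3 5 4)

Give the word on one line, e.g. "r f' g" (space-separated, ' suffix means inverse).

r' f' r'

  after r': (2 4)(3 5)
  after f': (2 4 5)
  after r': (3 5 4)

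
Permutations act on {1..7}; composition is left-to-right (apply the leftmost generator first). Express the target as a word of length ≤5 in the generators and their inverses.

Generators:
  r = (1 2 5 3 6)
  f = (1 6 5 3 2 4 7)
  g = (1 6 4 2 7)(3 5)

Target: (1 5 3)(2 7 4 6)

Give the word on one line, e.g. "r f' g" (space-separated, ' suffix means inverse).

  after g': (1 7 2 4 6)(3 5)
  after f: (2 7 4 5)
  after r: (1 2 7 4 3 6)
  after r: (1 5 3)(2 7 4 6)

g' f r r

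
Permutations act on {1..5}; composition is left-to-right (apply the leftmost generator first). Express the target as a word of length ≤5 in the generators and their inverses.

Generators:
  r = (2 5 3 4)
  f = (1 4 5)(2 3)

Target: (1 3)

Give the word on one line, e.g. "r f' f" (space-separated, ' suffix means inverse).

r f' r

  after r: (2 5 3 4)
  after f': (1 5 2 4 3)
  after r: (1 3)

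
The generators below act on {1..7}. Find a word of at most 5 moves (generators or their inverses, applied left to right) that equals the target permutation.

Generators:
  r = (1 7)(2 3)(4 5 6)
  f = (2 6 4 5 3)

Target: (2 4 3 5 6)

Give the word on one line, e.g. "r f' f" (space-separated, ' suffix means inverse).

f r' f' f' r

  after f: (2 6 4 5 3)
  after r': (1 7)(2 5)
  after f': (1 7)(2 4 6)(3 5)
  after f': (1 7)(2 6 3 4)
  after r: (2 4 3 5 6)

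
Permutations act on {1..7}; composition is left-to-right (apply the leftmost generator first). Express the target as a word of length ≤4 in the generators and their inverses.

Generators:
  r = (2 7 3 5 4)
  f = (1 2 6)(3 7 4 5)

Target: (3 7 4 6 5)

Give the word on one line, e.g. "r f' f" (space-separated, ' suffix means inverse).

f' r' f

  after f': (1 6 2)(3 5 4 7)
  after r': (1 6 4 2)
  after f: (3 7 4 6 5)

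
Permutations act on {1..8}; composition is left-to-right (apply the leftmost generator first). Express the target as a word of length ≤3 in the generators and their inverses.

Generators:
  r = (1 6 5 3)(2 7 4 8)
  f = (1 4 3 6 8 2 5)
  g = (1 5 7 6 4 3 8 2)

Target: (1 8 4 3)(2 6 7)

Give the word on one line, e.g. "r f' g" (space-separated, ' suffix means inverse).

g' f'

  after g': (1 2 8 3 4 6 7 5)
  after f': (1 8 4 3)(2 6 7)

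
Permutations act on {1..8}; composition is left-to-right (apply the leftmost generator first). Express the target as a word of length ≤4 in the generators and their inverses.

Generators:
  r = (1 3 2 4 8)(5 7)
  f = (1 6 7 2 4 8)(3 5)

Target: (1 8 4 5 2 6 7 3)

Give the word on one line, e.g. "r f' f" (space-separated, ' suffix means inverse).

r r r f

  after r: (1 3 2 4 8)(5 7)
  after r: (1 2 8 3 4)
  after r: (1 4 3 8 2)(5 7)
  after f: (1 8 4 5 2 6 7 3)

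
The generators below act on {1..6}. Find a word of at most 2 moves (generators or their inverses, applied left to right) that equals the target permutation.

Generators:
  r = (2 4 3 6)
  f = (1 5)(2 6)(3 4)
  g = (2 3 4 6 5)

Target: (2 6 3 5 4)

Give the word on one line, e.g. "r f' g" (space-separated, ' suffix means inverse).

  after g': (2 5 6 4 3)
  after g': (2 6 3 5 4)

g' g'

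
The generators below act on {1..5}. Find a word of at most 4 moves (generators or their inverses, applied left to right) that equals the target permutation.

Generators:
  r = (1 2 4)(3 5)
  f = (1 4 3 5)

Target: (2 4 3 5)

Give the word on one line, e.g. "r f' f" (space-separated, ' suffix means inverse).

  after f: (1 4 3 5)
  after r': (1 2)(4 5)
  after r': (2 4 3 5)

f r' r'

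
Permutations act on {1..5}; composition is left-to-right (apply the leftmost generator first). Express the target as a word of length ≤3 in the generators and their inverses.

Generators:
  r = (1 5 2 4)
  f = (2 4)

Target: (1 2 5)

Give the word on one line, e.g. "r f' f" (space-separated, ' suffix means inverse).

r' f'

  after r': (1 4 2 5)
  after f': (1 2 5)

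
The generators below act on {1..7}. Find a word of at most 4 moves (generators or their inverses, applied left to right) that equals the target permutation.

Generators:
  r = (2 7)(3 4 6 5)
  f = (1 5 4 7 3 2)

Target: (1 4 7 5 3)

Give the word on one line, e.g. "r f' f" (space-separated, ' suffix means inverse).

  after f': (1 2 3 7 4 5)
  after r: (1 7 6 5)(2 4 3)
  after f: (1 3)(2 7 6 4)
  after r: (1 4 7 5 3)

f' r f r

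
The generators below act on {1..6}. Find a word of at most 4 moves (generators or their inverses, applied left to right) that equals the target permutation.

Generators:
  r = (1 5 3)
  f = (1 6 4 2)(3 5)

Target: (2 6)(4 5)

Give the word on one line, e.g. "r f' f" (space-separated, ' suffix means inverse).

r' f f r

  after r': (1 3 5)
  after f: (1 5 6 4 2)
  after f: (1 3 5 4)(2 6)
  after r: (2 6)(4 5)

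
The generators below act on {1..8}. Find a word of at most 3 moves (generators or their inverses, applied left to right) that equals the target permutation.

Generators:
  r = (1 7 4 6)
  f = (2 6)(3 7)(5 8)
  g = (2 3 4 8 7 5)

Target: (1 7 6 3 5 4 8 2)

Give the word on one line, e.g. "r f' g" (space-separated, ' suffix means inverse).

  after f: (2 6)(3 7)(5 8)
  after g: (2 6 3 5 7 4 8)
  after r: (1 7 6 3 5 4 8 2)

f g r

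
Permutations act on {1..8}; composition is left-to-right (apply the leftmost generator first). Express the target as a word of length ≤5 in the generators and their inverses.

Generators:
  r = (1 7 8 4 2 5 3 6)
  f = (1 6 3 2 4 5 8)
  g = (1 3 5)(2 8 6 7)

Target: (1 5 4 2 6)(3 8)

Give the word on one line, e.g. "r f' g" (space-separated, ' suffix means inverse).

  after r': (1 6 3 5 2 4 8 7)
  after r': (1 3 2 8)(4 7 6 5)
  after g: (1 5 4 2 6)(3 8)

r' r' g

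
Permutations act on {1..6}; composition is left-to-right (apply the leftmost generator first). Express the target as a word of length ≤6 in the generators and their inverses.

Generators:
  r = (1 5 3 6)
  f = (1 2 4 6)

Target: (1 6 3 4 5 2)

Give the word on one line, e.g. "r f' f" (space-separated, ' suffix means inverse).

r' r' f' f' r

  after r': (1 6 3 5)
  after r': (1 3)(5 6)
  after f': (1 3 6 5 4 2)
  after f': (1 3 4)(2 6 5)
  after r: (1 6 3 4 5 2)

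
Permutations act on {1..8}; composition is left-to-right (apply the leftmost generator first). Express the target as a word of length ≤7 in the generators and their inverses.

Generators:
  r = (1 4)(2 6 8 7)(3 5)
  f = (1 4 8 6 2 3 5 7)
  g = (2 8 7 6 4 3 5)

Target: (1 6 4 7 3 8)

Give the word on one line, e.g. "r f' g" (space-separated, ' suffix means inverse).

g g g r g'

  after g: (2 8 7 6 4 3 5)
  after g: (2 7 4 5 8 6 3)
  after g: (2 6 5 7 3 8 4)
  after r: (1 4 6 3 7 5 2 8)
  after g': (1 6 4 7 3 8)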